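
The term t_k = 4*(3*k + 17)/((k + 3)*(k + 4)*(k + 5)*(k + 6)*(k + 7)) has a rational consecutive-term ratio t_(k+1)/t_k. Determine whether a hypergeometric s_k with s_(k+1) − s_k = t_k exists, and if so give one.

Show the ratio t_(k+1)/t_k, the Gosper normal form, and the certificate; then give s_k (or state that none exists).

t_(k+1)/t_k = (k + 3)*(3*k + 20)/((k + 8)*(3*k + 17)).
So A=k + 3 and B=k + 8, with C=k + 17/3.
Solve (k + 3)·f(k+1) − (k + 7)·f(k) = k + 17/3.
Degrees (1,1,1) ⇒ d ≤ 4.
Coefficient equations give f(k) = k*(k + 5)*(k**2 + 13*k + 54)/216.
Certificate R = B(k−1)f/C = k*(k + 5)*(k + 7)*(k**2 + 13*k + 54)/(72*(3*k + 17)) gives s_k = k*(k**2 + 13*k + 54)/(18*(k**3 + 13*k**2 + 54*k + 72)).
Verify: 4*(3*k + 17)/(k**5 + 25*k**4 + 245*k**3 + 1175*k**2 + 2754*k + 2520) matches t_k.

s_k = k*(k**2 + 13*k + 54)/(18*(k**3 + 13*k**2 + 54*k + 72))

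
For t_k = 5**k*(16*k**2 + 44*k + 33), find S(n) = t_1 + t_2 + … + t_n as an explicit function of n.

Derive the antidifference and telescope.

r(k) = 5*(16*k**2 + 76*k + 93)/(16*k**2 + 44*k + 33) after simplifying.
A = 5, B = 1, C = k**2 + 11*k/4 + 33/16.
f must satisfy (5)·f(k+1) − (1)·f(k) = k**2 + 11*k/4 + 33/16.
Bound: deg f ≤ 2.
Solve for f: f(k) = (4*k**2 + k + 2)/16 (degree 2 ≤ 2).
R(k) = B(k−1)·f(k)/C(k) = (4*k**2 + k + 2)/(16*k**2 + 44*k + 33); s_k = R·t_k = 5**k*(4*k**2 + k + 2).
Δs = 5**k*(16*k**2 + 44*k + 33), as required.
Σ_(k=1)^n t_k = s_(n+1) − s_(1) = (5**(n + 1)*(4*n**2 + 9*n + 7)) − (35), i.e. 20*5**n*n**2 + 45*5**n*n + 35*5**n - 35.

S(n) = 20*5**n*n**2 + 45*5**n*n + 35*5**n - 35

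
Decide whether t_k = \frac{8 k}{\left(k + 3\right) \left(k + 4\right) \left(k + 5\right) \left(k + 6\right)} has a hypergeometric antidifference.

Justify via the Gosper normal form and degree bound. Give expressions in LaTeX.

The ratio is (k + 1)*(k + 3)/(k*(k + 7)).
A = k + 3, B = k + 7, C = k.
Set up (k + 3)·f(k+1) − (k + 6)·f(k) − (k) = 0.
From deg A=1, deg B=1, deg C=1: d=3.
Solving with deg f ≤ 3: f(k) = k*(k - 1)*(k + 13)/120.
Then R = B(k−1)f/C = (k - 1)*(k + 6)*(k + 13)/120, so s_k = R(k)·t_k = k*(k**2 + 12*k - 13)/(15*(k + 3)*(k + 4)*(k + 5)).
Δs = 8*k/(k**4 + 18*k**3 + 119*k**2 + 342*k + 360), as required.

Yes. s_k = \frac{k \left(k^{2} + 12 k - 13\right)}{15 \left(k + 3\right) \left(k + 4\right) \left(k + 5\right)}.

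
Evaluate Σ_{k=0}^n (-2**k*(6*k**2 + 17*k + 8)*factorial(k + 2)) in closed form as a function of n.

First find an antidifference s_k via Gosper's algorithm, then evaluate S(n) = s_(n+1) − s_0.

S(n) = -6*2**n*n*factorial(n + 3) - 2*2**n*factorial(n + 3) - 4

Step 1: r(k) = 2*(6*k**3 + 47*k**2 + 118*k + 93)/(6*k**2 + 17*k + 8).
Factor: A=2*k + 6; B=1; C=k**2 + 17*k/6 + 4/3.
Need (2*k + 6)·f(k+1) − (1)·f(k) = k**2 + 17*k/6 + 4/3.
deg f ≤ 1 (via 1,0,2).
Coefficient equations give f(k) = (3*k - 2)/6.
Then R = B(k−1)f/C = (3*k - 2)/(6*k**2 + 17*k + 8), so s_k = R(k)·t_k = -2**k*(3*k - 2)*factorial(k + 2).
Verify: -2**k*(6*k**2 + 17*k + 8)*factorial(k + 2) matches t_k.
Σ_(k=0)^n t_k = s_(n+1) − s_(0) = (-2**(n + 1)*(3*n + 1)*factorial(n + 3)) − (4), i.e. -6*2**n*n*factorial(n + 3) - 2*2**n*factorial(n + 3) - 4.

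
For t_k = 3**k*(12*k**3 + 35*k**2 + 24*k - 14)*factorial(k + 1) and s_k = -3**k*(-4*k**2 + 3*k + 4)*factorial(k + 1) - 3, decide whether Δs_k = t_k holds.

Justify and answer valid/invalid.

Valid — Δs_k = t_k.

s_(k+1) = -3**(k + 1)*(3*k - 4*(k + 1)**2 + 7)*factorial(k + 2) - 3
s_(k+1) − s_k = 3**k*(12*k**3 + 35*k**2 + 24*k - 14)*factorial(k + 1)
(s_(k+1) − s_k) − t_k = 0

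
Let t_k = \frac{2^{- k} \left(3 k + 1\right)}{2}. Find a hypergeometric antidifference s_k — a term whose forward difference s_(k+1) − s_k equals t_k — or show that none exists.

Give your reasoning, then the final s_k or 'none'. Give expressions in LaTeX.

s_k = 2^{- k} \left(- 3 k - 4\right)

The ratio is (3*k + 4)/(2*(3*k + 1)).
Gosper form: A/B · C(k+1)/C(k) with A=1/2, B=1, C=k + 1/3.
Key eq: (1/2)·f(k+1) = (1)·f(k) + (k + 1/3).
d = 1 from the (0,0,1) case.
Solving with deg f ≤ 1: f(k) = -2*(3*k + 4)/3.
Get s_k = R·t_k = (-3*k - 4)/2**k with R(k) = B(k−1)f(k)/C(k) = -2*(3*k + 4)/(3*k + 1).
s_(k+1) − s_k = (3*k + 1)/(2*2**k) = t_k.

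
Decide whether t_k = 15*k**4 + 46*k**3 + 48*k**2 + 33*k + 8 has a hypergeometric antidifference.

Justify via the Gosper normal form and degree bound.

Ratio r(k) = (15*k**4 + 106*k**3 + 276*k**2 + 327*k + 150)/(15*k**4 + 46*k**3 + 48*k**2 + 33*k + 8).
A = 1, B = 1, C = k**4 + 46*k**3/15 + 16*k**2/5 + 11*k/5 + 8/15.
Set up (1)·f(k+1) − (1)·f(k) − (k**4 + 46*k**3/15 + 16*k**2/5 + 11*k/5 + 8/15) = 0.
Bound: deg f ≤ 5.
Match coefficients ⇒ f(k) = k*(3*k**4 + 4*k**3 - 2*k**2 + 4*k - 1)/15.
Get s_k = R·t_k = k*(3*k**4 + 4*k**3 - 2*k**2 + 4*k - 1) with R(k) = B(k−1)f(k)/C(k) = k*(3*k**4 + 4*k**3 - 2*k**2 + 4*k - 1)/(15*k**4 + 46*k**3 + 48*k**2 + 33*k + 8).
Verify: 15*k**4 + 46*k**3 + 48*k**2 + 33*k + 8 matches t_k.

Yes. s_k = k*(3*k**4 + 4*k**3 - 2*k**2 + 4*k - 1).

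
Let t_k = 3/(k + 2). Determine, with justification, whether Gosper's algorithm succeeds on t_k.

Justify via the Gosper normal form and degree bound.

t_(k+1)/t_k = (k + 2)/(k + 3).
Normal form (A,B,C) = (k + 2, k + 3, 1).
f must satisfy (k + 2)·f(k+1) − (k + 2)·f(k) = 1.
Bound: deg f ≤ 0.
Write f(k) = c0. Then LHS − RHS = -1, requiring -1 = 0: contradictory. No certificate.

No. Not Gosper-summable.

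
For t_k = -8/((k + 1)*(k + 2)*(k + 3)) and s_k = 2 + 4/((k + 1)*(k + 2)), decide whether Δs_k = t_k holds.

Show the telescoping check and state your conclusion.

Valid: the claim telescopes to t_k.

s_(k+1) = 2 + 4/((k + 2)*(k + 3))
s_(k+1) − s_k = -8/(k**3 + 6*k**2 + 11*k + 6)
(s_(k+1) − s_k) − t_k = 0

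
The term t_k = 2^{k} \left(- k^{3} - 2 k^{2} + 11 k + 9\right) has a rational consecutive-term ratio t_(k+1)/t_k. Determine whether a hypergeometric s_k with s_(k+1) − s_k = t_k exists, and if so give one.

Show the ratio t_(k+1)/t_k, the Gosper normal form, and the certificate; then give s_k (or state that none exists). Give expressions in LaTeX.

s_k = 2^{k} \left(- k^{3} + 4 k^{2} + k + 1\right)

The ratio is 2*(k**3 + 5*k**2 - 4*k - 17)/(k**3 + 2*k**2 - 11*k - 9).
So A=2 and B=1, with C=k**3 + 2*k**2 - 11*k - 9.
Need (2)·f(k+1) − (1)·f(k) = k**3 + 2*k**2 - 11*k - 9.
deg f ≤ 3 (via 0,0,3).
Match coefficients ⇒ f(k) = k**3 - 4*k**2 - k - 1.
Get s_k = R·t_k = 2**k*(-k**3 + 4*k**2 + k + 1) with R(k) = B(k−1)f(k)/C(k) = (k**3 - 4*k**2 - k - 1)/(k**3 + 2*k**2 - 11*k - 9).
s_(k+1) − s_k = 2**k*(-k**3 - 2*k**2 + 11*k + 9) = t_k.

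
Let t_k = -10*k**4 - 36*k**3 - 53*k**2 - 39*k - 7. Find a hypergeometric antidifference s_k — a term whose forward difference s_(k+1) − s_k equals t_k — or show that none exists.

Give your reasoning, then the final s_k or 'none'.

s_k = k*(-2*k**4 - 4*k**3 - 3*k**2 - 2*k + 4)

Ratio r(k) = (10*k**4 + 76*k**3 + 221*k**2 + 293*k + 145)/(10*k**4 + 36*k**3 + 53*k**2 + 39*k + 7).
Factor: A=1; B=1; C=k**4 + 18*k**3/5 + 53*k**2/10 + 39*k/10 + 7/10.
f must satisfy (1)·f(k+1) − (1)·f(k) = k**4 + 18*k**3/5 + 53*k**2/10 + 39*k/10 + 7/10.
deg f ≤ 5 (via 0,0,4).
Solve for f: f(k) = k*(2*k**4 + 4*k**3 + 3*k**2 + 2*k - 4)/10 (degree 5 ≤ 5).
So s_k = (B(k−1)f/C)·t_k = (k*(2*k**4 + 4*k**3 + 3*k**2 + 2*k - 4)/(10*k**4 + 36*k**3 + 53*k**2 + 39*k + 7))·t_k = k*(-2*k**4 - 4*k**3 - 3*k**2 - 2*k + 4).
Verify: -10*k**4 - 36*k**3 - 53*k**2 - 39*k - 7 matches t_k.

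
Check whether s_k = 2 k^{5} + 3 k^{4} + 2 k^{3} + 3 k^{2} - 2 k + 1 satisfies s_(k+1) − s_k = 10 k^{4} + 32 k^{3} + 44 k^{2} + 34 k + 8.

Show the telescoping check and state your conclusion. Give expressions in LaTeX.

s_(k+1) = 2*k**5 + 13*k**4 + 34*k**3 + 47*k**2 + 32*k + 9
s_(k+1) − s_k = 10*k**4 + 32*k**3 + 44*k**2 + 34*k + 8
(s_(k+1) − s_k) − t_k = 0

valid; difference matches t_k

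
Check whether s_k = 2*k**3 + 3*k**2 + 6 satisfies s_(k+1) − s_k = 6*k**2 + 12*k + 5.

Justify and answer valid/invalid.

s_(k+1) = 2*(k + 1)**3 + 3*(k + 1)**2 + 6
s_(k+1) − s_k = 6*k**2 + 12*k + 5
(s_(k+1) − s_k) − t_k = 0

valid (s_(k+1) − s_k reduces to t_k)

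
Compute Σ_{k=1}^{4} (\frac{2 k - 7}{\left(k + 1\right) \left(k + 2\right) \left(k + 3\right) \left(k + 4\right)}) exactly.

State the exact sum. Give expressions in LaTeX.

Σ = -17/336

t_(k+1)/t_k = (k + 1)*(2*k - 5)/((k + 5)*(2*k - 7)).
A = k + 1, B = k + 5, C = k - 7/2.
f must satisfy (k + 1)·f(k+1) − (k + 4)·f(k) = k - 7/2.
deg f ≤ 3 (via 1,1,1).
Solve for f: f(k) = -k*(k**2 + 6*k + 14)/6 (degree 3 ≤ 3).
Then R = B(k−1)f/C = -k*(k + 4)*(k**2 + 6*k + 14)/(3*(2*k - 7)), so s_k = R(k)·t_k = k*(-k**2 - 6*k - 14)/(3*(k + 1)*(k + 2)*(k + 3)).
Δs = (2*k - 7)/(k**4 + 10*k**3 + 35*k**2 + 50*k + 24), as required.
Σ_(k=1)^(4) t_k = s_(5) − s_(1) = -115/336 − (-7/24) = -17/336.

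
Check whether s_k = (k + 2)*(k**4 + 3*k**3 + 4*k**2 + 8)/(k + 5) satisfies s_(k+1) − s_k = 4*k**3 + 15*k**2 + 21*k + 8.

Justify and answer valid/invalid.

Invalid: residual 3*(-3*k**4 - 32*k**3 - 92*k**2 - 113*k - 32)/(k**2 + 11*k + 30) ≠ 0.

s_(k+1) = (k + 3)*((k + 1)**4 + 3*(k + 1)**3 + 4*(k + 1)**2 + 8)/(k + 6)
s_(k+1) − s_k = (4*k**5 + 50*k**4 + 210*k**3 + 413*k**2 + 379*k + 144)/(k**2 + 11*k + 30)
(s_(k+1) − s_k) − t_k = 3*(-3*k**4 - 32*k**3 - 92*k**2 - 113*k - 32)/(k**2 + 11*k + 30)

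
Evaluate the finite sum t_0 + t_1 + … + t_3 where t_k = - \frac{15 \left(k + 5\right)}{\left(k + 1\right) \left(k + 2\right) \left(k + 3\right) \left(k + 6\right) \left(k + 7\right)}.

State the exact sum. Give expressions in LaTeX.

Σ = -2/5

t_(k+1)/t_k = (k + 1)*(k + 6)**2/((k + 4)*(k + 5)*(k + 8)).
Gosper form: A/B · C(k+1)/C(k) with A=k + 1, B=k + 8, C=k**3 + 14*k**2 + 65*k + 100.
Need (k + 1)·f(k+1) − (k + 7)·f(k) = k**3 + 14*k**2 + 65*k + 100.
Bound: deg f ≤ 6.
Match coefficients ⇒ f(k) = k*(k + 3)*(k + 4)**2*(k + 5)**2/36.
R(k) = B(k−1)·f(k)/C(k) = k*(k + 3)*(k + 4)*(k + 7)/36; s_k = R·t_k = 5*k*(-k**2 - 9*k - 20)/(12*(k**3 + 9*k**2 + 20*k + 12)).
Verify: 15*(-k - 5)/(k**5 + 19*k**4 + 131*k**3 + 401*k**2 + 540*k + 252) matches t_k.
Evaluate s at k=4 and k=0: -2/5 and 0; difference -2/5.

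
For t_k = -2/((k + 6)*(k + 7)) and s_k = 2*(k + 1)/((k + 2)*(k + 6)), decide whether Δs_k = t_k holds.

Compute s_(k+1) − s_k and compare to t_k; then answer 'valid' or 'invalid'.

s_(k+1) = 2*(k + 2)/((k + 3)*(k + 7))
s_(k+1) − s_k = 2*(-k**2 - 3*k + 3)/(k**4 + 18*k**3 + 113*k**2 + 288*k + 252)
(s_(k+1) − s_k) − t_k = 2*(2*k + 9)/(k**4 + 18*k**3 + 113*k**2 + 288*k + 252)

Invalid: residual 2*(2*k + 9)/(k**4 + 18*k**3 + 113*k**2 + 288*k + 252) ≠ 0.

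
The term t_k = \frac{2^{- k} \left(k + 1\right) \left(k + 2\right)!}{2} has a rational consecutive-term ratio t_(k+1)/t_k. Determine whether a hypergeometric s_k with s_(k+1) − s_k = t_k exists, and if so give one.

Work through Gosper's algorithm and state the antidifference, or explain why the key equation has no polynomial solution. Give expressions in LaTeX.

Step 1: r(k) = (k + 2)*(k + 3)/(2*(k + 1)).
Factor: A=k/2 + 3/2; B=1; C=k + 1.
f must satisfy (k/2 + 3/2)·f(k+1) − (1)·f(k) = k + 1.
Bound: deg f ≤ 0.
A polynomial solution: f(k) = 2.
Certificate R = B(k−1)f/C = 2/(k + 1) gives s_k = factorial(k + 2)/2**k.
Δs = (k + 1)*factorial(k + 2)/(2*2**k), as required.

s_k = 2^{- k} \left(k + 2\right)!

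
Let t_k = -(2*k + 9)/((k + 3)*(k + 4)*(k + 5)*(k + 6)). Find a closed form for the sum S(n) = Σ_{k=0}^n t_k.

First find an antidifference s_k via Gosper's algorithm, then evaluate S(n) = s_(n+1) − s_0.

S(n) = (-n**2 - 10*n - 9)/(15*(n**2 + 10*n + 24))

The ratio is (k + 3)*(2*k + 11)/((k + 7)*(2*k + 9)).
A = k + 3, B = k + 7, C = k + 9/2.
Key eq: (k + 3)·f(k+1) = (k + 6)·f(k) + (k + 9/2).
d = 3 from the (1,1,1) case.
Match coefficients ⇒ f(k) = k*(k + 4)*(k + 8)/30.
Get s_k = R·t_k = k*(-k - 8)/(15*(k**2 + 8*k + 15)) with R(k) = B(k−1)f(k)/C(k) = k*(k + 4)*(k + 6)*(k + 8)/(15*(2*k + 9)).
Check: Δs_k = (-2*k - 9)/(k**4 + 18*k**3 + 119*k**2 + 342*k + 360). ✓
Evaluate: s_(n+1) = (-n**2 - 10*n - 9)/(15*(n**2 + 10*n + 24)); subtract s_(0) = 0 ⇒ S(n) = (-n**2 - 10*n - 9)/(15*(n**2 + 10*n + 24)).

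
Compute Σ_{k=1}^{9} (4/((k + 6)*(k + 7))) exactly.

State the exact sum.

Σ = 9/28

The ratio is (k + 6)/(k + 8).
Gosper form: A/B · C(k+1)/C(k) with A=k + 6, B=k + 8, C=1.
f must satisfy (k + 6)·f(k+1) − (k + 7)·f(k) = 1.
From deg A=1, deg B=1, deg C=0: d=1.
Coefficient equations give f(k) = k/6.
Then R = B(k−1)f/C = k*(k + 7)/6, so s_k = R(k)·t_k = 2*k/(3*(k + 6)).
Δs = 4/(k**2 + 13*k + 42), as required.
Sum = s_(10) − s_(1); s_(10) = 5/12, s_(1) = 2/21 ⇒ 9/28.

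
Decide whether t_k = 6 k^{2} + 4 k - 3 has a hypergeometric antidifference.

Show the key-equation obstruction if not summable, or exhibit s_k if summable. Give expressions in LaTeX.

Yes. s_k = k \left(2 k^{2} - k - 4\right).

Compute t_(k+1)/t_k: get (6*k**2 + 16*k + 7)/(6*k**2 + 4*k - 3).
A = 1, B = 1, C = k**2 + 2*k/3 - 1/2.
Solve (1)·f(k+1) − (1)·f(k) = k**2 + 2*k/3 - 1/2.
deg f ≤ 3 (via 0,0,2).
Solve for f: f(k) = k*(2*k**2 - k - 4)/6 (degree 3 ≤ 3).
So s_k = (B(k−1)f/C)·t_k = (k*(2*k**2 - k - 4)/(6*k**2 + 4*k - 3))·t_k = k*(2*k**2 - k - 4).
Check: Δs_k = 6*k**2 + 4*k - 3. ✓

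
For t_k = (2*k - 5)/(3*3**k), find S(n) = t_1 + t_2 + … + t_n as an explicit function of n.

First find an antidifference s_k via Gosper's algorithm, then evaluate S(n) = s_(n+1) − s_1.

S(n) = 3**(-n - 1)*(-3**n - n + 1)

Ratio r(k) = (2*k - 3)/(3*(2*k - 5)).
A = 1/3, B = 1, C = k - 5/2.
Key eq: (1/3)·f(k+1) = (1)·f(k) + (k - 5/2).
Bound: deg f ≤ 1.
Match coefficients ⇒ f(k) = -3*(k - 2)/2.
R(k) = B(k−1)·f(k)/C(k) = -3*(k - 2)/(2*k - 5); s_k = R·t_k = (2 - k)/3**k.
Verify: (2*k - 5)/(3*3**k) matches t_k.
Evaluate: s_(n+1) = 3**(-n - 1)*(1 - n); subtract s_(1) = 1/3 ⇒ S(n) = 3**(-n - 1)*(-3**n - n + 1).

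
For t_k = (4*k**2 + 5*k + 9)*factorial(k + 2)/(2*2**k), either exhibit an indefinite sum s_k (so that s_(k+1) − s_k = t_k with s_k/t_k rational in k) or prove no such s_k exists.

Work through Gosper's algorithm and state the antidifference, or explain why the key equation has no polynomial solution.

Step 1: r(k) = (k + 3)*(5*k + 4*(k + 1)**2 + 14)/(2*(4*k**2 + 5*k + 9)).
Normal form (A,B,C) = (k/2 + 3/2, 1, k**2 + 5*k/4 + 9/4).
Set up (k/2 + 3/2)·f(k+1) − (1)·f(k) − (k**2 + 5*k/4 + 9/4) = 0.
d = 1 from the (1,0,2) case.
Match coefficients ⇒ f(k) = (4*k - 3)/2.
So s_k = (B(k−1)f/C)·t_k = (2*(4*k - 3)/(4*k**2 + 5*k + 9))·t_k = (4*k - 3)*factorial(k + 2)/2**k.
Verify: (4*k**2 + 5*k + 9)*factorial(k + 2)/(2*2**k) matches t_k.

s_k = (4*k - 3)*factorial(k + 2)/2**k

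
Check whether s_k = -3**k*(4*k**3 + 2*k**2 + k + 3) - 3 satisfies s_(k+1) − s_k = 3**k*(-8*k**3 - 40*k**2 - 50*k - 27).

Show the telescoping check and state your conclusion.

valid (s_(k+1) − s_k reduces to t_k)

s_(k+1) = 3*3**k*(-k - 4*(k + 1)**3 - 2*(k + 1)**2 - 4) - 3
s_(k+1) − s_k = 3**k*(-8*k**3 - 40*k**2 - 50*k - 27)
(s_(k+1) − s_k) − t_k = 0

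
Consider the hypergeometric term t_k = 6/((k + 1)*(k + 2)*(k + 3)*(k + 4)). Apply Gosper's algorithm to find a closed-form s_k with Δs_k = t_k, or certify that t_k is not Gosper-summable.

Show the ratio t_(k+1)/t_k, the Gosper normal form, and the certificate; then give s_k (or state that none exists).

The ratio is (k + 1)/(k + 5).
Factor: A=k + 1; B=k + 5; C=1.
f must satisfy (k + 1)·f(k+1) − (k + 4)·f(k) = 1.
Bound: deg f ≤ 3.
Solving with deg f ≤ 3: f(k) = k*(k**2 + 6*k + 11)/18.
Certificate R = B(k−1)f/C = k*(k + 4)*(k**2 + 6*k + 11)/18 gives s_k = k*(k**2 + 6*k + 11)/(3*(k + 1)*(k + 2)*(k + 3)).
Verify: 6/(k**4 + 10*k**3 + 35*k**2 + 50*k + 24) matches t_k.

s_k = k*(k**2 + 6*k + 11)/(3*(k + 1)*(k + 2)*(k + 3))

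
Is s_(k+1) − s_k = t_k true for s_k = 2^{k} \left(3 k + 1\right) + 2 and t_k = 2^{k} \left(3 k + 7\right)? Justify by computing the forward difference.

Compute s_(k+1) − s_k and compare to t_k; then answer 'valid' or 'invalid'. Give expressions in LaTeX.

valid; difference matches t_k

s_(k+1) = 2*2**k*(3*k + 4) + 2
s_(k+1) − s_k = 2**k*(3*k + 7)
(s_(k+1) − s_k) − t_k = 0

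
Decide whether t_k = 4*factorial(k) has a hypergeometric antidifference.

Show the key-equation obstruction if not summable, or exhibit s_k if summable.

No — t_k has no hypergeometric antidifference.

Step 1: r(k) = k + 1.
A = k + 1, B = 1, C = 1.
Key eq: (k + 1)·f(k+1) = (1)·f(k) + (1).
From deg A=1, deg B=0, deg C=0: d=-1.
Negative degree bound (-1): no f exists, t_k not Gosper-summable.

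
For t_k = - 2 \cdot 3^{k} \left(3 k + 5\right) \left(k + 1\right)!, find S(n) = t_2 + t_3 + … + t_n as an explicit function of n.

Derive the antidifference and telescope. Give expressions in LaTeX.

S(n) = - 6 \cdot 3^{n} \left(n + 2\right)! + 108

r(k) = 3*(k + 2)*(3*k + 8)/(3*k + 5) after simplifying.
A = 3*k + 6, B = 1, C = k + 5/3.
Set up (3*k + 6)·f(k+1) − (1)·f(k) − (k + 5/3) = 0.
deg f ≤ 0 (via 1,0,1).
Solving with deg f ≤ 0: f(k) = 1/3.
Then R = B(k−1)f/C = 1/(3*k + 5), so s_k = R(k)·t_k = -2*3**k*factorial(k + 1).
Verify: -2*3**k*(3*k + 5)*factorial(k + 1) matches t_k.
Telescope: S(n) = s_(n+1) − s_(2) = -6*3**n*factorial(n + 2) − (-108) = -6*3**n*factorial(n + 2) + 108.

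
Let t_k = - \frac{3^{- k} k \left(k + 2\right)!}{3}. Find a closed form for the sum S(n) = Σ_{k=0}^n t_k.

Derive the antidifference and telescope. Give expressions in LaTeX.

S(n) = 2 - \frac{3^{- n} \left(n + 3\right)!}{3}

Compute t_(k+1)/t_k: get (k + 1)*(k + 3)/(3*k).
A = k/3 + 1, B = 1, C = k.
f must satisfy (k/3 + 1)·f(k+1) − (1)·f(k) = k.
From deg A=1, deg B=0, deg C=1: d=0.
Match coefficients ⇒ f(k) = 3.
So s_k = (B(k−1)f/C)·t_k = (3/k)·t_k = -factorial(k + 2)/3**k.
Δs = -k*factorial(k + 2)/(3*3**k), as required.
Σ_(k=0)^n t_k = s_(n+1) − s_(0) = (-3**(-n - 1)*factorial(n + 3)) − (-2), i.e. 2 - factorial(n + 3)/(3*3**n).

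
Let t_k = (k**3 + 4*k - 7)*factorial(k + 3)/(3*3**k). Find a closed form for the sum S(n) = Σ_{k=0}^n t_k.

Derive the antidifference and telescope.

r(k) = (k + 4)*(4*k + (k + 1)**3 - 3)/(3*(k**3 + 4*k - 7)) after simplifying.
Take A(k)=k/3 + 4/3, B(k)=1, C(k)=k**3 + 4*k - 7.
Set up (k/3 + 4/3)·f(k+1) − (1)·f(k) − (k**3 + 4*k - 7) = 0.
From deg A=1, deg B=0, deg C=3: d=2.
A polynomial solution: f(k) = 3*(k**2 - 3*k + 1).
Then R = B(k−1)f/C = 3*(k**2 - 3*k + 1)/(k**3 + 4*k - 7), so s_k = R(k)·t_k = (k**2 - 3*k + 1)*factorial(k + 3)/3**k.
Verify: (k**3 + 4*k - 7)*factorial(k + 3)/(3*3**k) matches t_k.
s_(n+1) = 3**(-n - 1)*(n**2 - n - 1)*factorial(n + 4) and s_(0) = 6, so S(n) = -6 + n**2*factorial(n + 4)/(3*3**n) - n*factorial(n + 4)/(3*3**n) - factorial(n + 4)/(3*3**n).

S(n) = -6 + n**2*factorial(n + 4)/(3*3**n) - n*factorial(n + 4)/(3*3**n) - factorial(n + 4)/(3*3**n)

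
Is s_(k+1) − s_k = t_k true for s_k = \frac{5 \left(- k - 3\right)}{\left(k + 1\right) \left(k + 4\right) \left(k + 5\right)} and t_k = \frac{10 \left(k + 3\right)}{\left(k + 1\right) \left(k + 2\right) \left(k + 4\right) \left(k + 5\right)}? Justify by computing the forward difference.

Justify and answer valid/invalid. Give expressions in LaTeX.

Invalid: residual \frac{10 \left(- 3 k - 8\right)}{k^{5} + 18 k^{4} + 121 k^{3} + 372 k^{2} + 508 k + 240} ≠ 0.

s_(k+1) = 5*(-k - 4)/((k + 2)*(k + 5)*(k + 6))
s_(k+1) − s_k = 10*(k**2 + 6*k + 10)/(k**5 + 18*k**4 + 121*k**3 + 372*k**2 + 508*k + 240)
(s_(k+1) − s_k) − t_k = 10*(-3*k - 8)/(k**5 + 18*k**4 + 121*k**3 + 372*k**2 + 508*k + 240)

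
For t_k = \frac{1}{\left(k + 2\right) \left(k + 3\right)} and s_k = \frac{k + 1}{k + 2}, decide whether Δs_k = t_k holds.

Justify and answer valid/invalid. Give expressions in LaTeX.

s_(k+1) = (k + 2)/(k + 3)
s_(k+1) − s_k = 1/(k**2 + 5*k + 6)
(s_(k+1) − s_k) − t_k = 0

Valid — Δs_k = t_k.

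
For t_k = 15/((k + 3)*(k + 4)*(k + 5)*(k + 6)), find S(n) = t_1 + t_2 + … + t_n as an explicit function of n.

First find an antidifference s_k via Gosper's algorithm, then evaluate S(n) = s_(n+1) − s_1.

S(n) = n*(n**2 + 15*n + 74)/(24*(n**3 + 15*n**2 + 74*n + 120))

r(k) = (k + 3)/(k + 7) after simplifying.
Take A(k)=k + 3, B(k)=k + 7, C(k)=1.
Solve (k + 3)·f(k+1) − (k + 6)·f(k) = 1.
Degrees (1,1,0) ⇒ d ≤ 3.
Coefficient equations give f(k) = k*(k**2 + 12*k + 47)/180.
So s_k = (B(k−1)f/C)·t_k = (k*(k + 6)*(k**2 + 12*k + 47)/180)·t_k = k*(k**2 + 12*k + 47)/(12*(k + 3)*(k + 4)*(k + 5)).
Δs = 15/(k**4 + 18*k**3 + 119*k**2 + 342*k + 360), as required.
s_(n+1) = (n**3 + 15*n**2 + 74*n + 60)/(12*(n**3 + 15*n**2 + 74*n + 120)) and s_(1) = 1/24, so S(n) = n*(n**2 + 15*n + 74)/(24*(n**3 + 15*n**2 + 74*n + 120)).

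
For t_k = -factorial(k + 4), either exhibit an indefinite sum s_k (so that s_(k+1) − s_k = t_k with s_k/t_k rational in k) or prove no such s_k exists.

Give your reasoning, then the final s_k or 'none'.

no hypergeometric antidifference exists

Ratio r(k) = k + 5.
Gosper form: A/B · C(k+1)/C(k) with A=k + 5, B=1, C=1.
Set up (k + 5)·f(k+1) − (1)·f(k) − (1) = 0.
d = -1 from the (1,0,0) case.
deg f ≤ -1 is impossible — no certificate.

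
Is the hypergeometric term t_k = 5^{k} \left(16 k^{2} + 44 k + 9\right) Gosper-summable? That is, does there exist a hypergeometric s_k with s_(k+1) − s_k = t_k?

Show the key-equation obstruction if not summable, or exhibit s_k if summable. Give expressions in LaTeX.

Yes. s_k = 5^{k} \left(4 k^{2} + k - 4\right).

Compute t_(k+1)/t_k: get 5*(16*k**2 + 76*k + 69)/(16*k**2 + 44*k + 9).
Gosper form: A/B · C(k+1)/C(k) with A=5, B=1, C=k**2 + 11*k/4 + 9/16.
f must satisfy (5)·f(k+1) − (1)·f(k) = k**2 + 11*k/4 + 9/16.
Degrees (0,0,2) ⇒ d ≤ 2.
Match coefficients ⇒ f(k) = (4*k**2 + k - 4)/16.
Get s_k = R·t_k = 5**k*(4*k**2 + k - 4) with R(k) = B(k−1)f(k)/C(k) = (4*k**2 + k - 4)/(16*k**2 + 44*k + 9).
s_(k+1) − s_k = 5**k*(16*k**2 + 44*k + 9) = t_k.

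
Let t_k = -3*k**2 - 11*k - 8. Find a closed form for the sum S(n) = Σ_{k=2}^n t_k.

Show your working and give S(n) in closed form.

t_(k+1)/t_k = (3*k**2 + 17*k + 22)/(3*k**2 + 11*k + 8).
Normal form (A,B,C) = (1, 1, k**2 + 11*k/3 + 8/3).
f must satisfy (1)·f(k+1) − (1)·f(k) = k**2 + 11*k/3 + 8/3.
From deg A=0, deg B=0, deg C=2: d=3.
Match coefficients ⇒ f(k) = k*(k + 1)*(k + 3)/3.
R(k) = B(k−1)·f(k)/C(k) = k*(k + 3)/(3*k + 8); s_k = R·t_k = k*(-k**2 - 4*k - 3).
Δs = -3*k**2 - 11*k - 8, as required.
Σ_(k=2)^n t_k = s_(n+1) − s_(2) = (-n**3 - 7*n**2 - 14*n - 8) − (-30), i.e. -n**3 - 7*n**2 - 14*n + 22.

S(n) = -n**3 - 7*n**2 - 14*n + 22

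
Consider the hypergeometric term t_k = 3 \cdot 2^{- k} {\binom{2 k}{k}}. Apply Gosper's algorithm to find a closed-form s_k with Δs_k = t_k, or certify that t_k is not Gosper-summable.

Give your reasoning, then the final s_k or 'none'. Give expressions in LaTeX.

not Gosper-summable; s_k does not exist

r(k) = (2*k + 1)/(k + 1) after simplifying.
Factor: A=2*k + 1; B=k + 1; C=1.
Need (2*k + 1)·f(k+1) − (k)·f(k) = 1.
Degrees (1,1,0) ⇒ d ≤ -1.
Negative degree bound (-1): no f exists, t_k not Gosper-summable.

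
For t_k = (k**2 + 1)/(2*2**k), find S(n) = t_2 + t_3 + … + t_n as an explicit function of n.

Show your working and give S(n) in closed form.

Compute t_(k+1)/t_k: get ((k + 1)**2 + 1)/(2*(k**2 + 1)).
Normal form (A,B,C) = (1/2, 1, k**2 + 1).
Solve (1/2)·f(k+1) − (1)·f(k) = k**2 + 1.
Bound: deg f ≤ 2.
A polynomial solution: f(k) = -2*(k**2 + 2*k + 4).
R(k) = B(k−1)·f(k)/C(k) = -2*(k**2 + 2*k + 4)/(k**2 + 1); s_k = R·t_k = (-k**2 - 2*k - 4)/2**k.
Verify: (k**2 + 1)/(2*2**k) matches t_k.
Σ_(k=2)^n t_k = s_(n+1) − s_(2) = (2**(-n - 1)*(-n**2 - 4*n - 7)) − (-3), i.e. (6*2**n - n**2 - 4*n - 7)/(2*2**n).

S(n) = (6*2**n - n**2 - 4*n - 7)/(2*2**n)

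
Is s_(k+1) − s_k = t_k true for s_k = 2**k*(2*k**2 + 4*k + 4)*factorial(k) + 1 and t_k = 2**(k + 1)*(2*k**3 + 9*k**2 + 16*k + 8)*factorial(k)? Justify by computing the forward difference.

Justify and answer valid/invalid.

valid (s_(k+1) − s_k reduces to t_k)

s_(k+1) = 2**(k + 1)*(4*k + 2*(k + 1)**2 + 8)*factorial(k + 1) + 1
s_(k+1) − s_k = 2**(k + 1)*(2*k**3 + 9*k**2 + 16*k + 8)*factorial(k)
(s_(k+1) − s_k) − t_k = 0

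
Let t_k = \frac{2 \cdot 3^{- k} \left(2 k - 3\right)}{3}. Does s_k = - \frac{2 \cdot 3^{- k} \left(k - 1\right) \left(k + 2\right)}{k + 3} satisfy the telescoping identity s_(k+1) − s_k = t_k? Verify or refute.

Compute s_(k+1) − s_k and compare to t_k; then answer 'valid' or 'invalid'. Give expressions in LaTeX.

Invalid: residual \frac{4 \cdot 3^{- k} \left(- k^{2} - 3 k + 6\right)}{3 \left(k^{2} + 7 k + 12\right)} ≠ 0.

s_(k+1) = -2*k*(k + 3)/(3*3**k*(k + 4))
s_(k+1) − s_k = 2*(2*k**3 + 9*k**2 - 3*k - 24)/(3*3**k*(k**2 + 7*k + 12))
(s_(k+1) − s_k) − t_k = 4*(-k**2 - 3*k + 6)/(3*3**k*(k**2 + 7*k + 12))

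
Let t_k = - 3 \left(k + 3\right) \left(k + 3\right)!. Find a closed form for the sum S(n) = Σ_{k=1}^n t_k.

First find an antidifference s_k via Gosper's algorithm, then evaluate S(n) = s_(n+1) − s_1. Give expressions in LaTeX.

r(k) = (k + 4)**2/(k + 3) after simplifying.
Normal form (A,B,C) = (k + 4, 1, k + 3).
Key eq: (k + 4)·f(k+1) = (1)·f(k) + (k + 3).
d = 0 from the (1,0,1) case.
Solve for f: f(k) = 1 (degree 0 ≤ 0).
So s_k = (B(k−1)f/C)·t_k = (1/(k + 3))·t_k = -3*factorial(k + 3).
s_(k+1) − s_k = -3*(k + 3)*factorial(k + 3) = t_k.
Σ_(k=1)^n t_k = s_(n+1) − s_(1) = (-3*factorial(n + 4)) − (-72), i.e. 72 - 3*factorial(n + 4).

S(n) = 72 - 3 \left(n + 4\right)!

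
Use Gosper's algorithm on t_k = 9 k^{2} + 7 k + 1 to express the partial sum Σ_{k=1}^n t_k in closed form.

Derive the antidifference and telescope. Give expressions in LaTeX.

Compute t_(k+1)/t_k: get (9*k**2 + 25*k + 17)/(9*k**2 + 7*k + 1).
Factor: A=1; B=1; C=k**2 + 7*k/9 + 1/9.
Set up (1)·f(k+1) − (1)·f(k) − (k**2 + 7*k/9 + 1/9) = 0.
Degrees (0,0,2) ⇒ d ≤ 3.
Match coefficients ⇒ f(k) = k*(3*k**2 - k - 1)/9.
Get s_k = R·t_k = k*(3*k**2 - k - 1) with R(k) = B(k−1)f(k)/C(k) = k*(3*k**2 - k - 1)/(9*k**2 + 7*k + 1).
Check: Δs_k = 9*k**2 + 7*k + 1. ✓
Evaluate: s_(n+1) = 3*n**3 + 8*n**2 + 6*n + 1; subtract s_(1) = 1 ⇒ S(n) = n*(3*n**2 + 8*n + 6).

S(n) = n \left(3 n^{2} + 8 n + 6\right)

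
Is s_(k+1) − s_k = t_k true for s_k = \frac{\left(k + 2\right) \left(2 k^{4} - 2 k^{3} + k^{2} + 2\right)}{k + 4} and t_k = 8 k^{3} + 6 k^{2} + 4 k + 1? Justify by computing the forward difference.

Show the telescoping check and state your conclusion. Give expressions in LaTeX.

s_(k+1) = (k + 3)*(2*(k + 1)**4 - 2*(k + 1)**3 + (k + 1)**2 + 2)/(k + 5)
s_(k+1) − s_k = (8*k**5 + 66*k**4 + 138*k**3 + 103*k**2 + 55*k + 16)/(k**2 + 9*k + 20)
(s_(k+1) − s_k) − t_k = 2*(-6*k**4 - 40*k**3 - 27*k**2 - 17*k - 2)/(k**2 + 9*k + 20)

Invalid: residual \frac{2 \left(- 6 k^{4} - 40 k^{3} - 27 k^{2} - 17 k - 2\right)}{k^{2} + 9 k + 20} ≠ 0.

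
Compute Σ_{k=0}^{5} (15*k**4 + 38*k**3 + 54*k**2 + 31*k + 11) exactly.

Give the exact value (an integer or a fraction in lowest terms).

Σ = 26736

t_(k+1)/t_k = (15*k**4 + 98*k**3 + 258*k**2 + 313*k + 149)/(15*k**4 + 38*k**3 + 54*k**2 + 31*k + 11).
Take A(k)=1, B(k)=1, C(k)=k**4 + 38*k**3/15 + 18*k**2/5 + 31*k/15 + 11/15.
Need (1)·f(k+1) − (1)·f(k) = k**4 + 38*k**3/15 + 18*k**2/5 + 31*k/15 + 11/15.
d = 5 from the (0,0,4) case.
A polynomial solution: f(k) = k*(3*k**4 + 2*k**3 + 4*k**2 - 2*k + 4)/15.
R(k) = B(k−1)·f(k)/C(k) = k*(3*k**4 + 2*k**3 + 4*k**2 - 2*k + 4)/(15*k**4 + 38*k**3 + 54*k**2 + 31*k + 11); s_k = R·t_k = k*(3*k**4 + 2*k**3 + 4*k**2 - 2*k + 4).
Check: Δs_k = 15*k**4 + 38*k**3 + 54*k**2 + 31*k + 11. ✓
Σ_(k=0)^(5) t_k = s_(6) − s_(0) = 26736 − (0) = 26736.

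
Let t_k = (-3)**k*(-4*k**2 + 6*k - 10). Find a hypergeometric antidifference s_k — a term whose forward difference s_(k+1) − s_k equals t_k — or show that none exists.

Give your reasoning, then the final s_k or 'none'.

The ratio is 3*(3*k - 2*(k + 1)**2 - 2)/(2*k**2 - 3*k + 5).
Normal form (A,B,C) = (-3, 1, k**2 - 3*k/2 + 5/2).
Need (-3)·f(k+1) − (1)·f(k) = k**2 - 3*k/2 + 5/2.
d = 2 from the (0,0,2) case.
A polynomial solution: f(k) = -(k**2 - 3*k + 4)/4.
R(k) = B(k−1)·f(k)/C(k) = -(k**2 - 3*k + 4)/(2*(2*k**2 - 3*k + 5)); s_k = R·t_k = (-3)**k*(k**2 - 3*k + 4).
Verify: (-3)**k*(-4*k**2 + 6*k - 10) matches t_k.

s_k = (-3)**k*(k**2 - 3*k + 4)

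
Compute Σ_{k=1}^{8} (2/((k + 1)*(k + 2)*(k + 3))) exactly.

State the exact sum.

t_(k+1)/t_k = (k + 1)/(k + 4).
So A=k + 1 and B=k + 4, with C=1.
f must satisfy (k + 1)·f(k+1) − (k + 3)·f(k) = 1.
Degrees (1,1,0) ⇒ d ≤ 2.
Coefficient equations give f(k) = k*(k + 3)/4.
Certificate R = B(k−1)f/C = k*(k + 3)**2/4 gives s_k = k*(k + 3)/(2*(k + 1)*(k + 2)).
Check: Δs_k = 2/(k**3 + 6*k**2 + 11*k + 6). ✓
Evaluate s at k=9 and k=1: 27/55 and 1/3; difference 26/165.

Σ = 26/165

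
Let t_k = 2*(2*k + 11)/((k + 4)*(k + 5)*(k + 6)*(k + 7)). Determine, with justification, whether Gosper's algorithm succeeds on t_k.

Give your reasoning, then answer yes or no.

Yes. s_k = k*(k + 10)/(12*(k**2 + 10*k + 24)).

Step 1: r(k) = (k + 4)*(2*k + 13)/((k + 8)*(2*k + 11)).
Take A(k)=k + 4, B(k)=k + 8, C(k)=k + 11/2.
Need (k + 4)·f(k+1) − (k + 7)·f(k) = k + 11/2.
d = 3 from the (1,1,1) case.
Coefficient equations give f(k) = k*(k + 5)*(k + 10)/48.
Then R = B(k−1)f/C = k*(k + 5)*(k + 7)*(k + 10)/(24*(2*k + 11)), so s_k = R(k)·t_k = k*(k + 10)/(12*(k**2 + 10*k + 24)).
Verify: 2*(2*k + 11)/(k**4 + 22*k**3 + 179*k**2 + 638*k + 840) matches t_k.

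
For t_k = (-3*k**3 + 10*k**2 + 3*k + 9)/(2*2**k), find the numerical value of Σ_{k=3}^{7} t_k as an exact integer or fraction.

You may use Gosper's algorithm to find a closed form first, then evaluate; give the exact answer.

Σ = -1091/256

Ratio r(k) = (3*k**3 - k**2 - 14*k - 19)/(2*(3*k**3 - 10*k**2 - 3*k - 9)).
Take A(k)=1/2, B(k)=1, C(k)=k**3 - 10*k**2/3 - k - 3.
Need (1/2)·f(k+1) − (1)·f(k) = k**3 - 10*k**2/3 - k - 3.
deg f ≤ 3 (via 0,0,3).
Coefficient equations give f(k) = -2*(3*k**3 - k**2 + 4*k - 3)/3.
Get s_k = R·t_k = (3*k**3 - k**2 + 4*k - 3)/2**k with R(k) = B(k−1)f(k)/C(k) = -2*(3*k**3 - k**2 + 4*k - 3)/(3*k**3 - 10*k**2 - 3*k - 9).
Δs = (-3*k**3 + 10*k**2 + 3*k + 9)/(2*2**k), as required.
Telescoping: Σ = s_(8) − s_(3) = 1501/256 − (81/8) = -1091/256.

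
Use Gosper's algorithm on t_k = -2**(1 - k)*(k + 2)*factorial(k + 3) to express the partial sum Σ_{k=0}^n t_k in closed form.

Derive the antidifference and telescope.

S(n) = 24 - 2*factorial(n + 4)/2**n

Compute t_(k+1)/t_k: get (k + 3)*(k + 4)/(2*(k + 2)).
A = k/2 + 2, B = 1, C = k + 2.
Key eq: (k/2 + 2)·f(k+1) = (1)·f(k) + (k + 2).
Degrees (1,0,1) ⇒ d ≤ 0.
A polynomial solution: f(k) = 2.
Certificate R = B(k−1)f/C = 2/(k + 2) gives s_k = -2**(2 - k)*factorial(k + 3).
Verify: -2**(1 - k)*(k + 2)*factorial(k + 3) matches t_k.
s_(n+1) = -2**(1 - n)*factorial(n + 4) and s_(0) = -24, so S(n) = 24 - 2*factorial(n + 4)/2**n.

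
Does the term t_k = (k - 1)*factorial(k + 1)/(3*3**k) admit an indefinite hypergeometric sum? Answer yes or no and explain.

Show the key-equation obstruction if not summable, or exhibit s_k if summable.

The ratio is k*(k + 2)/(3*(k - 1)).
Factor: A=k/3 + 2/3; B=1; C=k - 1.
Solve (k/3 + 2/3)·f(k+1) − (1)·f(k) = k - 1.
Bound: deg f ≤ 0.
Solve for f: f(k) = 3 (degree 0 ≤ 0).
Certificate R = B(k−1)f/C = 3/(k - 1) gives s_k = factorial(k + 1)/3**k.
Verify: (k - 1)*factorial(k + 1)/(3*3**k) matches t_k.

Yes. s_k = factorial(k + 1)/3**k.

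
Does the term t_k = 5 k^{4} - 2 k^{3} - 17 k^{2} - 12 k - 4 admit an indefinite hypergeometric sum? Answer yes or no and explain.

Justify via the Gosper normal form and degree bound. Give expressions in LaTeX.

Compute t_(k+1)/t_k: get (5*k**4 + 18*k**3 + 7*k**2 - 32*k - 30)/(5*k**4 - 2*k**3 - 17*k**2 - 12*k - 4).
A = 1, B = 1, C = k**4 - 2*k**3/5 - 17*k**2/5 - 12*k/5 - 4/5.
Need (1)·f(k+1) − (1)·f(k) = k**4 - 2*k**3/5 - 17*k**2/5 - 12*k/5 - 4/5.
From deg A=0, deg B=0, deg C=4: d=5.
Solving with deg f ≤ 5: f(k) = k*(k**4 - 3*k**3 - 3*k**2 + 2*k - 1)/5.
R(k) = B(k−1)·f(k)/C(k) = k*(k**4 - 3*k**3 - 3*k**2 + 2*k - 1)/(5*k**4 - 2*k**3 - 17*k**2 - 12*k - 4); s_k = R·t_k = k*(k**4 - 3*k**3 - 3*k**2 + 2*k - 1).
Δs = 5*k**4 - 2*k**3 - 17*k**2 - 12*k - 4, as required.

Yes. s_k = k \left(k^{4} - 3 k^{3} - 3 k^{2} + 2 k - 1\right).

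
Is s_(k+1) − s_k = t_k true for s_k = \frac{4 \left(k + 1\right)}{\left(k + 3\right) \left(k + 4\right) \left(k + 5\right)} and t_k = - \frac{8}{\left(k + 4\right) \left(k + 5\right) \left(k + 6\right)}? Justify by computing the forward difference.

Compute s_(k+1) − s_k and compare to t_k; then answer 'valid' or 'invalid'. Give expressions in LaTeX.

Invalid: residual \frac{24}{k^{4} + 18 k^{3} + 119 k^{2} + 342 k + 360} ≠ 0.

s_(k+1) = 4*(k + 2)/((k + 4)*(k + 5)*(k + 6))
s_(k+1) − s_k = -8*k/(k**4 + 18*k**3 + 119*k**2 + 342*k + 360)
(s_(k+1) − s_k) − t_k = 24/(k**4 + 18*k**3 + 119*k**2 + 342*k + 360)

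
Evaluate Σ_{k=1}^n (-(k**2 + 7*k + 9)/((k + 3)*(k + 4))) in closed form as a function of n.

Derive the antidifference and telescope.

Compute t_(k+1)/t_k: get (k + 3)*(7*k + (k + 1)**2 + 16)/((k + 5)*(k**2 + 7*k + 9)).
Take A(k)=k + 3, B(k)=k + 5, C(k)=k**2 + 7*k + 9.
Set up (k + 3)·f(k+1) − (k + 4)·f(k) − (k**2 + 7*k + 9) = 0.
Bound: deg f ≤ 2.
Solve for f: f(k) = k*(k + 2) (degree 2 ≤ 2).
R(k) = B(k−1)·f(k)/C(k) = k*(k + 2)*(k + 4)/(k**2 + 7*k + 9); s_k = R·t_k = k*(-k - 2)/(k + 3).
Verify: (-k**2 - 7*k - 9)/(k**2 + 7*k + 12) matches t_k.
Telescope: S(n) = s_(n+1) − s_(1) = (-n**2 - 4*n - 3)/(n + 4) − (-3/4) = n*(-4*n - 13)/(4*(n + 4)).

S(n) = n*(-4*n - 13)/(4*(n + 4))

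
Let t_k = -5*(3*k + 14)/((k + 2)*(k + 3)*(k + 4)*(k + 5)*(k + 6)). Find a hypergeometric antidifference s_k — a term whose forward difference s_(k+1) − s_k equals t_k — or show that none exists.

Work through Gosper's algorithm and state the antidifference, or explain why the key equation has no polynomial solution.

The ratio is (k + 2)*(3*k + 17)/((k + 7)*(3*k + 14)).
Gosper form: A/B · C(k+1)/C(k) with A=k + 2, B=k + 7, C=k + 14/3.
Key eq: (k + 2)·f(k+1) = (k + 6)·f(k) + (k + 14/3).
From deg A=1, deg B=1, deg C=1: d=4.
Match coefficients ⇒ f(k) = k*(k + 4)*(k**2 + 10*k + 31)/90.
Get s_k = R·t_k = k*(-k**2 - 10*k - 31)/(6*(k**3 + 10*k**2 + 31*k + 30)) with R(k) = B(k−1)f(k)/C(k) = k*(k + 4)*(k + 6)*(k**2 + 10*k + 31)/(30*(3*k + 14)).
Verify: 5*(-3*k - 14)/(k**5 + 20*k**4 + 155*k**3 + 580*k**2 + 1044*k + 720) matches t_k.

s_k = k*(-k**2 - 10*k - 31)/(6*(k**3 + 10*k**2 + 31*k + 30))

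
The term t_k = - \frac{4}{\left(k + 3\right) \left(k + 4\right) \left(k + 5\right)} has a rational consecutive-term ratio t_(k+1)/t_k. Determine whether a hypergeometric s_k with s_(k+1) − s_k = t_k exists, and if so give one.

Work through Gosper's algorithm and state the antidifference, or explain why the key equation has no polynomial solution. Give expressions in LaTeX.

The ratio is (k + 3)/(k + 6).
Gosper form: A/B · C(k+1)/C(k) with A=k + 3, B=k + 6, C=1.
Solve (k + 3)·f(k+1) − (k + 5)·f(k) = 1.
From deg A=1, deg B=1, deg C=0: d=2.
A polynomial solution: f(k) = k*(k + 7)/24.
Certificate R = B(k−1)f/C = k*(k + 5)*(k + 7)/24 gives s_k = k*(-k - 7)/(6*(k + 3)*(k + 4)).
s_(k+1) − s_k = -4/(k**3 + 12*k**2 + 47*k + 60) = t_k.

s_k = \frac{k \left(- k - 7\right)}{6 \left(k + 3\right) \left(k + 4\right)}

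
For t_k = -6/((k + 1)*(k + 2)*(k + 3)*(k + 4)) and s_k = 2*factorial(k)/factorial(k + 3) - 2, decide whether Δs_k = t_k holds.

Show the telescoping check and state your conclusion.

s_(k+1) = 2*factorial(k + 1)/factorial(k + 4) - 2
s_(k+1) − s_k = -6/((k + 1)*(k + 2)*(k + 3)*(k + 4))
(s_(k+1) − s_k) − t_k = 0

valid (s_(k+1) − s_k reduces to t_k)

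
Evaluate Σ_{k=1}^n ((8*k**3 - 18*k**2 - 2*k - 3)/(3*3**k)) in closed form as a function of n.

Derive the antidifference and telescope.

Step 1: r(k) = (8*k**3 + 6*k**2 - 14*k - 15)/(3*(8*k**3 - 18*k**2 - 2*k - 3)).
Normal form (A,B,C) = (1/3, 1, k**3 - 9*k**2/4 - k/4 - 3/8).
Set up (1/3)·f(k+1) − (1)·f(k) − (k**3 - 9*k**2/4 - k/4 - 3/8) = 0.
Degrees (0,0,3) ⇒ d ≤ 3.
A polynomial solution: f(k) = -3*k*(4*k**2 - 3*k + 2)/8.
Certificate R = B(k−1)f/C = -3*k*(4*k**2 - 3*k + 2)/(8*k**3 - 18*k**2 - 2*k - 3) gives s_k = k*(-4*k**2 + 3*k - 2)/3**k.
Δs = (8*k**3 - 18*k**2 - 2*k - 3)/(3*3**k), as required.
Telescope: S(n) = s_(n+1) − s_(1) = 3**(-n - 1)*(-4*n**3 - 9*n**2 - 8*n - 3) − (-1) = 3**(-n - 1)*(3**(n + 1) - 4*n**3 - 9*n**2 - 8*n - 3).

S(n) = 3**(-n - 1)*(3**(n + 1) - 4*n**3 - 9*n**2 - 8*n - 3)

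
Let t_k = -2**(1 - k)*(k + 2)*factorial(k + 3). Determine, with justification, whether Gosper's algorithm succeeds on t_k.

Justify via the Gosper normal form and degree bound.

Yes. s_k = -2**(2 - k)*factorial(k + 3).

t_(k+1)/t_k = (k + 3)*(k + 4)/(2*(k + 2)).
Take A(k)=k/2 + 2, B(k)=1, C(k)=k + 2.
Set up (k/2 + 2)·f(k+1) − (1)·f(k) − (k + 2) = 0.
From deg A=1, deg B=0, deg C=1: d=0.
A polynomial solution: f(k) = 2.
R(k) = B(k−1)·f(k)/C(k) = 2/(k + 2); s_k = R·t_k = -2**(2 - k)*factorial(k + 3).
Δs = -2**(1 - k)*(k + 2)*factorial(k + 3), as required.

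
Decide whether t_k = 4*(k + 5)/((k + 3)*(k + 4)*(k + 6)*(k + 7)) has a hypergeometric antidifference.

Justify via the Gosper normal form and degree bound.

Yes. s_k = k*(k + 9)/(9*(k**2 + 9*k + 18)).

Ratio r(k) = (k + 3)*(k + 6)**2/((k + 5)**2*(k + 8)).
So A=k + 3 and B=k + 8, with C=k**2 + 10*k + 25.
Need (k + 3)·f(k+1) − (k + 7)·f(k) = k**2 + 10*k + 25.
From deg A=1, deg B=1, deg C=2: d=4.
Solve for f: f(k) = k*(k + 4)*(k + 5)*(k + 9)/36 (degree 4 ≤ 4).
Certificate R = B(k−1)f/C = k*(k + 4)*(k + 7)*(k + 9)/(36*(k + 5)) gives s_k = k*(k + 9)/(9*(k**2 + 9*k + 18)).
Verify: 4*(k + 5)/(k**4 + 20*k**3 + 145*k**2 + 450*k + 504) matches t_k.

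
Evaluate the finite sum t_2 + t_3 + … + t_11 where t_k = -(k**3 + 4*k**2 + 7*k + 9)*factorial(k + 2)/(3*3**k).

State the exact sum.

Σ = -59553859408/2187

Ratio r(k) = (k**4 + 10*k**3 + 39*k**2 + 75*k + 63)/(3*(k**3 + 4*k**2 + 7*k + 9)).
A = k/3 + 1, B = 1, C = k**3 + 4*k**2 + 7*k + 9.
f must satisfy (k/3 + 1)·f(k+1) − (1)·f(k) = k**3 + 4*k**2 + 7*k + 9.
Degrees (1,0,3) ⇒ d ≤ 2.
Solve for f: f(k) = 3*(k**2 + 2*k - 2) (degree 2 ≤ 2).
R(k) = B(k−1)·f(k)/C(k) = 3*(k**2 + 2*k - 2)/(k**3 + 4*k**2 + 7*k + 9); s_k = R·t_k = -(k**2 + 2*k - 2)*factorial(k + 2)/3**k.
Check: Δs_k = -(k**3 + 4*k**2 + 7*k + 9)*factorial(k + 2)/(3*3**k). ✓
Evaluate s at k=12 and k=2: -59553894400/2187 and -16; difference -59553859408/2187.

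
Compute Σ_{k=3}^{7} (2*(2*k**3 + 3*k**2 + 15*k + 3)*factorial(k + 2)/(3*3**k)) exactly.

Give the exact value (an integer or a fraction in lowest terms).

Σ = 10918960/81

t_(k+1)/t_k = (2*k**4 + 15*k**3 + 54*k**2 + 104*k + 69)/(3*(2*k**3 + 3*k**2 + 15*k + 3)).
Normal form (A,B,C) = (k/3 + 1, 1, k**3 + 3*k**2/2 + 15*k/2 + 3/2).
Set up (k/3 + 1)·f(k+1) − (1)·f(k) − (k**3 + 3*k**2/2 + 15*k/2 + 3/2) = 0.
deg f ≤ 2 (via 1,0,3).
A polynomial solution: f(k) = 3*(2*k**2 - k + 2)/2.
R(k) = B(k−1)·f(k)/C(k) = 3*(2*k**2 - k + 2)/(2*k**3 + 3*k**2 + 15*k + 3); s_k = R·t_k = 2*(2*k**2 - k + 2)*factorial(k + 2)/3**k.
Δs = 2*(2*k**3 + 3*k**2 + 15*k + 3)*factorial(k + 2)/(3*3**k), as required.
Σ_(k=3)^(7) t_k = s_(8) − s_(3) = 10931200/81 − (1360/9) = 10918960/81.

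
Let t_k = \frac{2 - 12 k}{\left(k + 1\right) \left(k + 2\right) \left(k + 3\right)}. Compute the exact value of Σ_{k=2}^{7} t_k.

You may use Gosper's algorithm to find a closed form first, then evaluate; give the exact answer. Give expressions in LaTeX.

Step 1: r(k) = (k + 1)*(6*k + 5)/((k + 4)*(6*k - 1)).
A = k + 1, B = k + 4, C = k - 1/6.
f must satisfy (k + 1)·f(k+1) − (k + 3)·f(k) = k - 1/6.
Degrees (1,1,1) ⇒ d ≤ 2.
A polynomial solution: f(k) = k*(5*k - 9)/24.
Then R = B(k−1)f/C = k*(k + 3)*(5*k - 9)/(4*(6*k - 1)), so s_k = R(k)·t_k = -k*(5*k - 9)/(2*(k + 1)*(k + 2)).
Check: Δs_k = 2*(1 - 6*k)/(k**3 + 6*k**2 + 11*k + 6). ✓
Sum = s_(8) − s_(2); s_(8) = -62/45, s_(2) = -1/12 ⇒ -233/180.

Σ = -233/180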